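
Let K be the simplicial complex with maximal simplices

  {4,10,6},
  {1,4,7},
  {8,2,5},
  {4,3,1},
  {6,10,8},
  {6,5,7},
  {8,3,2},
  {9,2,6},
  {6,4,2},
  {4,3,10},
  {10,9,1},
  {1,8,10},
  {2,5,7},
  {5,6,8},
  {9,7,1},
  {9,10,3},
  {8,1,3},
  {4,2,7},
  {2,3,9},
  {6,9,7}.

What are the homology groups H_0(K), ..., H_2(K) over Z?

H_0 ≅ Z,  H_1 ≅ Z ⊕ Z/2,  H_2 = 0.

We work with the vertex ordering 1 < 2 < 3 < 4 < 5 < 6 < 7 < 8 < 9 < 10. The simplices of K, each written with vertices in increasing order, are:

  0-simplices (10): [1], [2], [3], [4], [5], [6], [7], [8], [9], [10]
  1-simplices (30): (30 of them)
  2-simplices (20): (20 of them)

Hence C_0 ≅ Z^10, C_1 ≅ Z^30, C_2 ≅ Z^20.

The boundary map ∂_1: C_1 → C_0 is given by ∂[p,q] = [q] − [p].
The 10×30 boundary matrix has rank 9 and Smith normal form diag(1,1,1,1,1,1,1,1,1).

The boundary map ∂_2: C_2 → C_1 acts by ∂[p,q,r] = [q,r] − [p,r] + [p,q]. For instance
  ∂[1,7,9] = [7,9] − [1,9] + [1,7],
  ∂[2,3,9] = [3,9] − [2,9] + [2,3].
The resulting 30×20 matrix has rank 20, and its Smith normal form has invariant factors (1,1,1,1,1,1,1,1,1,1,1,1,1,1,1,1,1,1,1,2).

Now H_k = ker ∂_k / im ∂_{k+1}, so:

  H_0: rank C_0 − rank ∂_1 = 10 − 9 = 1, and the invariant factors of ∂_1 are all 1, so H_0 = Z.
  H_1: rank ker ∂_1 − rank ∂_2 = (30 − 9) − 20 = 1, and ∂_2 has invariant factor 2 > 1, so H_1 = Z ⊕ Z/2.
  H_2: rank ker ∂_2 − rank ∂_3 = (20 − 20) − 0 = 0, and there is no ∂_3, so H_2 = 0.

As a check, the Euler characteristic is 10 − 30 + 20 = 0, which agrees with 1 − 1 + 0 = 0.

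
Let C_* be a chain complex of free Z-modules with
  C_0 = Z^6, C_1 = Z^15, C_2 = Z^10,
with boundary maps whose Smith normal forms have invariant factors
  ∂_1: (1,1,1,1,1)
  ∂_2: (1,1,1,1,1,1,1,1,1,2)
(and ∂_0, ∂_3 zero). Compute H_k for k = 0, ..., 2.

H_0 = Z,  H_1 = Z/2,  H_2 = 0.

H_0: b_0 = 6 − 0 − 5 = 1; torsion from ∂_1 factors > 1: none. So H_0 = Z.
H_1: b_1 = 15 − 5 − 10 = 0; torsion from ∂_2 factors > 1: [2]. So H_1 = Z/2.
H_2: b_2 = 10 − 10 − 0 = 0; torsion from ∂_3 factors > 1: none. So H_2 = 0.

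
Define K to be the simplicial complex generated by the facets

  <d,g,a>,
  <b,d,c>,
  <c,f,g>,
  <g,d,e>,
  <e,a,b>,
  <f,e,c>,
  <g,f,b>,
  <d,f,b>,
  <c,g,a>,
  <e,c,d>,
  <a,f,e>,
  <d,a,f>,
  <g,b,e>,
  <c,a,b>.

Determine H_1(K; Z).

H_1 = Z^2.

K has 7 vertices, 21 edges, 14 triangles.
rank ∂_1 = 6, rank ∂_2 = 13 ⇒ b_1 = 21 − 6 − 13 = 2; all invariant factors of ∂_2 are 1 so no torsion. So H_1 = Z^2.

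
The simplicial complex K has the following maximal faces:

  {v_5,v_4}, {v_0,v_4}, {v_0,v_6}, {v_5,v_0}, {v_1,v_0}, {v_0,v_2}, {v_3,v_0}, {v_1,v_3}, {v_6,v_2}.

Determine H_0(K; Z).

K has 7 vertices, 9 edges.
rank ∂_0 = 0, rank ∂_1 = 6 ⇒ b_0 = 7 − 0 − 6 = 1; all invariant factors of ∂_1 are 1 so no torsion. So H_0 = Z.

H_0 ≅ Z.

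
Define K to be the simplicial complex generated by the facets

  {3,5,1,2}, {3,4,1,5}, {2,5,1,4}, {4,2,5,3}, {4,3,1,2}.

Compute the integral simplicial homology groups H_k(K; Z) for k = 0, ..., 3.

H_0 = Z,  H_1 = 0,  H_2 = 0,  H_3 = Z.

Order the vertices as 1 < 2 < 3 < 4 < 5. Listing each simplex with vertices in this order, K has dimension 3 with simplices:

  0-simplices (5): [1], [2], [3], [4], [5]
  1-simplices (10): [1,2], [1,3], [1,4], [1,5], [2,3], [2,4], [2,5], [3,4], [3,5], [4,5]
  2-simplices (10): [1,2,3], [1,2,4], [1,2,5], [1,3,4], [1,3,5], [1,4,5], [2,3,4], [2,3,5], [2,4,5], [3,4,5]
  3-simplices (5): [1,2,3,4], [1,2,3,5], [1,2,4,5], [1,3,4,5], [2,3,4,5]

so the chain groups are C_0 ≅ Z^5, C_1 ≅ Z^10, C_2 ≅ Z^10, C_3 ≅ Z^5.

The boundary map ∂_1: C_1 → C_0 maps an edge to its endpoints' difference, ∂[p,q] = q − p. For instance
  ∂[2,3] = [3] − [2].
This gives a 5×10 integer matrix of rank 4; reducing to Smith normal form yields diagonal entries (1,1,1,1).

The boundary map ∂_2: C_2 → C_1 maps a triangle to the signed sum of its edges. For instance
  ∂[1,3,4] = [3,4] − [1,4] + [1,3],
  ∂[3,4,5] = [4,5] − [3,5] + [3,4].
This gives a 10×10 integer matrix of rank 6; reducing to Smith normal form yields diagonal entries (1,1,1,1,1,1).

∂_3: C_3 → C_2 sends each 3-simplex σ to the alternating sum Σ_i (−1)^i (σ with its i-th vertex removed). For instance
  ∂[1,3,4,5] = [3,4,5] − [1,4,5] + [1,3,5] − [1,3,4],
  ∂[2,3,4,5] = [3,4,5] − [2,4,5] + [2,3,5] − [2,3,4].
As a 10×5 matrix over Z this has rank 4, with invariant factors (1,1,1,1).

Reading off H_k = ker ∂_k / im ∂_{k+1}:

  H_0: rank C_0 − rank ∂_1 = 5 − 4 = 1, and the invariant factors of ∂_1 are all 1, so H_0 ≅ Z.
  H_1: rank ker ∂_1 − rank ∂_2 = (10 − 4) − 6 = 0, and the invariant factors of ∂_2 are all 1, so H_1 ≅ 0.
  H_2: rank ker ∂_2 − rank ∂_3 = (10 − 6) − 4 = 0, and the invariant factors of ∂_3 are all 1, so H_2 ≅ 0.
  H_3: rank ker ∂_3 − rank ∂_4 = (5 − 4) − 0 = 1, and there is no ∂_4, so H_3 ≅ Z.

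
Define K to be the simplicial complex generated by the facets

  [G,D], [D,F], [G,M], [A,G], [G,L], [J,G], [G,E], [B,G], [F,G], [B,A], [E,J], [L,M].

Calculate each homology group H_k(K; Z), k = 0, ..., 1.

H_0 = Z,  H_1 = Z^4.

Fix the vertex order A < B < D < E < F < G < J < L < M and write every simplex with vertices in increasing order. Then dim K = 1 and the simplices of K are:

  0-simplices (9): A, B, D, E, F, G, J, L, M
  1-simplices (12): AB, AG, BG, DF, DG, EG, EJ, FG, GJ, GL, GM, LM

so the chain groups are C_0 ≅ Z^9, C_1 ≅ Z^12.

∂_1: C_1 → C_0 is given by ∂[p,q] = [q] − [p].
The resulting 9×12 matrix has rank 8, and its Smith normal form has invariant factors (1,1,1,1,1,1,1,1).

Computing H_k = (kernel of ∂_k) / (image of ∂_{k+1}):

  H_0: rank C_0 − rank ∂_1 = 9 − 8 = 1, and the invariant factors of ∂_1 are all 1, so H_0 ≅ Z.
  H_1: rank ker ∂_1 − rank ∂_2 = (12 − 8) − 0 = 4, and there is no ∂_2, so H_1 ≅ Z^4.

(K is a triangulation of a wedge of 4 circles.)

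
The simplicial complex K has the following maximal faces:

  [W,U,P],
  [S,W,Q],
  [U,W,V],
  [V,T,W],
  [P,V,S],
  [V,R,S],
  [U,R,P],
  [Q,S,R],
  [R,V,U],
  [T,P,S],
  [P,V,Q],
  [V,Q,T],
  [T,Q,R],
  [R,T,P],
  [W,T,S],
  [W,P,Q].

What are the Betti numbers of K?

We work with the vertex ordering P < Q < R < S < T < U < V < W. The simplices of K, each written with vertices in increasing order, are:

  0-simplices (8): P, Q, R, S, T, U, V, W
  1-simplices (24): PQ, PR, PS, PT, PU, PV, PW, QR, QS, QT, QV, QW, RS, RT, RU, RV, ST, SV, SW, TV, TW, UV, UW, VW
  2-simplices (16): PQV, PQW, PRT, PRU, PST, PSV, PUW, QRS, QRT, QSW, QTV, RSV, RUV, STW, TVW, UVW

so the chain groups are C_0 ≅ Z^8, C_1 ≅ Z^24, C_2 ≅ Z^16.

Boundary ∂_1: C_1 → C_0 is given by ∂[p,q] = [q] − [p]. For instance
  ∂UW = W − U.
The resulting 8×24 matrix has rank 7, and its Smith normal form has invariant factors (1,1,1,1,1,1,1).

Boundary ∂_2: C_2 → C_1 sends each 2-simplex [p,q,r] to [q,r] − [p,r] + [p,q]. For instance
  ∂PUW = UW − PW + PU,
  ∂RSV = SV − RV + RS.
As a 24×16 matrix over Z this has rank 15, with invariant factors (1,1,1,1,1,1,1,1,1,1,1,1,1,1,1).

Reading off H_k = ker ∂_k / im ∂_{k+1}:

  H_0: rank C_0 − rank ∂_1 = 8 − 7 = 1, and the invariant factors of ∂_1 are all 1, so H_0 ≅ Z.
  H_1: rank ker ∂_1 − rank ∂_2 = (24 − 7) − 15 = 2, and the invariant factors of ∂_2 are all 1, so H_1 ≅ Z^2.
  H_2: rank ker ∂_2 − rank ∂_3 = (16 − 15) − 0 = 1, and there is no ∂_3, so H_2 ≅ Z.

As a check, the Euler characteristic is 8 − 24 + 16 = 0, which agrees with 1 − 2 + 1 = 0.

Hence the Betti numbers are b_0 = 1, b_1 = 2, b_2 = 1.

b_0 = 1, b_1 = 2, b_2 = 1.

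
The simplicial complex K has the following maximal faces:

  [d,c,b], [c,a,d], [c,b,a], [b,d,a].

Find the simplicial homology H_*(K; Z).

Take the total order a < b < c < d on the vertex set. Then K (dimension 2) consists of the simplices:

  0-simplices (4): a, b, c, d
  1-simplices (6): ab, ac, ad, bc, bd, cd
  2-simplices (4): abc, abd, acd, bcd

Hence C_0 ≅ Z^4, C_1 ≅ Z^6, C_2 ≅ Z^4.

∂_1: C_1 → C_0 sends each edge [p,q] (with p < q) to q − p. For instance
  ∂ad = d − a.
The resulting 4×6 matrix has rank 3, and its Smith normal form has invariant factors (1,1,1).

Boundary ∂_2: C_2 → C_1 sends each 2-simplex [p,q,r] to [q,r] − [p,r] + [p,q]. For instance
  ∂abd = bd − ad + ab,
  ∂abc = bc − ac + ab.
As a 6×4 matrix over Z this has rank 3, with invariant factors (1,1,1).

From H_k ≅ ker(∂_k) / im(∂_{k+1}) we obtain:

  H_0: rank C_0 − rank ∂_1 = 4 − 3 = 1, and the invariant factors of ∂_1 are all 1, so H_0 ≅ Z.
  H_1: rank ker ∂_1 − rank ∂_2 = (6 − 3) − 3 = 0, and the invariant factors of ∂_2 are all 1, so H_1 ≅ 0.
  H_2: rank ker ∂_2 − rank ∂_3 = (4 − 3) − 0 = 1, and there is no ∂_3, so H_2 ≅ Z.

H_0 = Z,  H_1 = 0,  H_2 = Z.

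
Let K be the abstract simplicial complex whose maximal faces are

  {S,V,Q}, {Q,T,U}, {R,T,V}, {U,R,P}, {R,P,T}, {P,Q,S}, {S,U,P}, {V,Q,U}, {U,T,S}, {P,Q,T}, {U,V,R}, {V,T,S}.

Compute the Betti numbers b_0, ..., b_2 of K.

b_0 = 1, b_1 = 0, b_2 = 0.

Fix the vertex order P < Q < R < S < T < U < V and write every simplex with vertices in increasing order. Then dim K = 2 and the simplices of K are:

  0-simplices (7): P, Q, R, S, T, U, V
  1-simplices (18): PQ, PR, PS, PT, PU, QS, QT, QU, QV, RT, RU, RV, ST, SU, SV, TU, TV, UV
  2-simplices (12): PQS, PQT, PRT, PRU, PSU, QSV, QTU, QUV, RTV, RUV, STU, STV

Hence C_0 ≅ Z^7, C_1 ≅ Z^18, C_2 ≅ Z^12.

The boundary map ∂_1: C_1 → C_0 maps an edge to its endpoints' difference, ∂[p,q] = q − p.
The 7×18 boundary matrix has rank 6 and Smith normal form diag(1,1,1,1,1,1).

∂_2: C_2 → C_1 maps a triangle to the signed sum of its edges. For instance
  ∂RUV = UV − RV + RU,
  ∂PSU = SU − PU + PS.
This gives a 18×12 integer matrix of rank 12; reducing to Smith normal form yields diagonal entries (1,1,1,1,1,1,1,1,1,1,1,2).

Computing H_k = (kernel of ∂_k) / (image of ∂_{k+1}):

  H_0: rank C_0 − rank ∂_1 = 7 − 6 = 1, and the invariant factors of ∂_1 are all 1, so H_0 = Z.
  H_1: rank ker ∂_1 − rank ∂_2 = (18 − 6) − 12 = 0, and ∂_2 has invariant factor 2 > 1, so H_1 = Z/2.
  H_2: rank ker ∂_2 − rank ∂_3 = (12 − 12) − 0 = 0, and there is no ∂_3, so H_2 = 0.

As a check, the Euler characteristic is 7 − 18 + 12 = 1, which agrees with 1 − 0 + 0 = 1.
(K is a triangulation of the real projective plane RP^2.)

Hence the Betti numbers are b_0 = 1, b_1 = 0, b_2 = 0.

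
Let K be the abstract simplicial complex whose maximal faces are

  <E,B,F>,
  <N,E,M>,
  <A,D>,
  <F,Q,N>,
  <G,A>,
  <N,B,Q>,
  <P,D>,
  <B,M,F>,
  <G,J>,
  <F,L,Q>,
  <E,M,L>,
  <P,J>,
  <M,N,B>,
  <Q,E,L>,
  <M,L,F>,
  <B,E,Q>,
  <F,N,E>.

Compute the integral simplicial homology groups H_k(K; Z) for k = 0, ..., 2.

H_0 ≅ Z^2,  H_1 ≅ Z ⊕ Z/2Z,  H_2 = 0.

Take the total order A < B < D < E < F < G < J < L < M < N < P < Q on the vertex set. Then K (dimension 2) consists of the simplices:

  0-simplices (12): A, B, D, E, F, G, J, L, M, N, P, Q
  1-simplices (23): AD, AG, BE, BF, BM, BN, BQ, DP, EF, EL, EM, EN, EQ, FL, FM, FN, FQ, GJ, JP, LM, LQ, MN, NQ
  2-simplices (12): BEF, BEQ, BFM, BMN, BNQ, EFN, ELM, ELQ, EMN, FLM, FLQ, FNQ

giving chain groups C_0 ≅ Z^12, C_1 ≅ Z^23, C_2 ≅ Z^12.

Boundary ∂_1: C_1 → C_0 is given by ∂[p,q] = [q] − [p]. For instance
  ∂EQ = Q − E.
As a 12×23 matrix over Z this has rank 10, with invariant factors (1,1,1,1,1,1,1,1,1,1).

Boundary ∂_2: C_2 → C_1 maps a triangle to the signed sum of its edges. For instance
  ∂BEF = EF − BF + BE,
  ∂BMN = MN − BN + BM.
This gives a 23×12 integer matrix of rank 12; reducing to Smith normal form yields diagonal entries (1,1,1,1,1,1,1,1,1,1,1,2).

Now H_k = ker ∂_k / im ∂_{k+1}, so:

  H_0: rank C_0 − rank ∂_1 = 12 − 10 = 2, and the invariant factors of ∂_1 are all 1, so H_0 ≅ Z^2.
  H_1: rank ker ∂_1 − rank ∂_2 = (23 − 10) − 12 = 1, and ∂_2 has invariant factor 2 > 1, so H_1 ≅ Z ⊕ Z/2Z.
  H_2: rank ker ∂_2 − rank ∂_3 = (12 − 12) − 0 = 0, and there is no ∂_3, so H_2 ≅ 0.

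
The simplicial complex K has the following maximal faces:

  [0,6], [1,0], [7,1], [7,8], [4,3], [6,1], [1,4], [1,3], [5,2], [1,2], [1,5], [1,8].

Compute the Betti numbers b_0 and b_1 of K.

b_0 = 1, b_1 = 4.

K has 9 vertices, 12 edges.
rank ∂_0 = 0, rank ∂_1 = 8 ⇒ b_0 = 9 − 0 − 8 = 1; all invariant factors of ∂_1 are 1 so no torsion. So H_0 = Z.
rank ∂_1 = 8, rank ∂_2 = 0 ⇒ b_1 = 12 − 8 − 0 = 4. So H_1 = Z^4.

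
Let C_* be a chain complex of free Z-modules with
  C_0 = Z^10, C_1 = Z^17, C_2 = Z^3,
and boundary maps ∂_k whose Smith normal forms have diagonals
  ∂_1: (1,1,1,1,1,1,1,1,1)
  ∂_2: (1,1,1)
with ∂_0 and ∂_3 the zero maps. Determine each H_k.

H_0: b_0 = 10 − 0 − 9 = 1; torsion from ∂_1 factors > 1: none. So H_0 ≅ Z.
H_1: b_1 = 17 − 9 − 3 = 5; torsion from ∂_2 factors > 1: none. So H_1 ≅ Z^5.
H_2: b_2 = 3 − 3 − 0 = 0; torsion from ∂_3 factors > 1: none. So H_2 ≅ 0.

H_0 ≅ Z,  H_1 ≅ Z^5,  H_2 = 0.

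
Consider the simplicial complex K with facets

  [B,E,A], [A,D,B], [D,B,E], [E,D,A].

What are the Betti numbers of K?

Take the total order A < B < D < E on the vertex set. Then K (dimension 2) consists of the simplices:

  0-simplices (4): A, B, D, E
  1-simplices (6): AB, AD, AE, BD, BE, DE
  2-simplices (4): ABD, ABE, ADE, BDE

Hence C_0 ≅ Z^4, C_1 ≅ Z^6, C_2 ≅ Z^4.

∂_1: C_1 → C_0 sends each edge [p,q] (with p < q) to q − p.
This gives a 4×6 integer matrix of rank 3; reducing to Smith normal form yields diagonal entries (1,1,1).

Boundary ∂_2: C_2 → C_1 acts by ∂[p,q,r] = [q,r] − [p,r] + [p,q]. For instance
  ∂BDE = DE − BE + BD,
  ∂ABE = BE − AE + AB.
The 6×4 boundary matrix has rank 3 and Smith normal form diag(1,1,1).

Reading off H_k = ker ∂_k / im ∂_{k+1}:

  H_0: rank C_0 − rank ∂_1 = 4 − 3 = 1, and the invariant factors of ∂_1 are all 1, so H_0 ≅ Z.
  H_1: rank ker ∂_1 − rank ∂_2 = (6 − 3) − 3 = 0, and the invariant factors of ∂_2 are all 1, so H_1 ≅ 0.
  H_2: rank ker ∂_2 − rank ∂_3 = (4 − 3) − 0 = 1, and there is no ∂_3, so H_2 ≅ Z.

(K is a triangulation of the 2-sphere S^2.)

Hence the Betti numbers are b_0 = 1, b_1 = 0, b_2 = 1.

b_0 = 1, b_1 = 0, b_2 = 1.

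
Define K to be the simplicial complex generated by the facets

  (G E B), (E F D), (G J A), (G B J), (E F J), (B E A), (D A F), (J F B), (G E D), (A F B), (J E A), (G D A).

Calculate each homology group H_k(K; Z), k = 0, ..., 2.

Fix the vertex order A < B < D < E < F < G < J and write every simplex with vertices in increasing order. Then dim K = 2 and the simplices of K are:

  0-simplices (7): A, B, D, E, F, G, J
  1-simplices (18): AB, AD, AE, AF, AG, AJ, BE, BF, BG, BJ, DE, DF, DG, EF, EG, EJ, FJ, GJ
  2-simplices (12): ABE, ABF, ADF, ADG, AEJ, AGJ, BEG, BFJ, BGJ, DEF, DEG, EFJ

giving chain groups C_0 ≅ Z^7, C_1 ≅ Z^18, C_2 ≅ Z^12.

The boundary map ∂_1: C_1 → C_0 maps an edge to its endpoints' difference, ∂[p,q] = q − p.
The resulting 7×18 matrix has rank 6, and its Smith normal form has invariant factors (1,1,1,1,1,1).

The boundary map ∂_2: C_2 → C_1 acts by ∂[p,q,r] = [q,r] − [p,r] + [p,q]. For instance
  ∂DEG = EG − DG + DE,
  ∂DEF = EF − DF + DE.
The resulting 18×12 matrix has rank 12, and its Smith normal form has invariant factors (1,1,1,1,1,1,1,1,1,1,1,2).

Now H_k = ker ∂_k / im ∂_{k+1}, so:

  H_0: rank C_0 − rank ∂_1 = 7 − 6 = 1, and the invariant factors of ∂_1 are all 1, so H_0 = Z.
  H_1: rank ker ∂_1 − rank ∂_2 = (18 − 6) − 12 = 0, and ∂_2 has invariant factor 2 > 1, so H_1 = Z/2.
  H_2: rank ker ∂_2 − rank ∂_3 = (12 − 12) − 0 = 0, and there is no ∂_3, so H_2 = 0.

As a check, the Euler characteristic is 7 − 18 + 12 = 1, which agrees with 1 − 0 + 0 = 1.
(K is a triangulation of the real projective plane RP^2.)

H_0 = Z,  H_1 = Z/2,  H_2 = 0.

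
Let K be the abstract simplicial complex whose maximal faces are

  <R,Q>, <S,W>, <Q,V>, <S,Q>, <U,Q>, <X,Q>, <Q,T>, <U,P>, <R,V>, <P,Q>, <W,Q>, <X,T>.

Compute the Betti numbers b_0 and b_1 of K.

Take the total order P < Q < R < S < T < U < V < W < X on the vertex set. Then K (dimension 1) consists of the simplices:

  0-simplices (9): P, Q, R, S, T, U, V, W, X
  1-simplices (12): PQ, PU, QR, QS, QT, QU, QV, QW, QX, RV, SW, TX

so the chain groups are C_0 ≅ Z^9, C_1 ≅ Z^12.

The boundary map ∂_1: C_1 → C_0 maps an edge to its endpoints' difference, ∂[p,q] = q − p. For instance
  ∂PU = U − P.
The resulting 9×12 matrix has rank 8, and its Smith normal form has invariant factors (1,1,1,1,1,1,1,1).

Now H_k = ker ∂_k / im ∂_{k+1}, so:

  H_0: rank C_0 − rank ∂_1 = 9 − 8 = 1, and the invariant factors of ∂_1 are all 1, so H_0 = Z.
  H_1: rank ker ∂_1 − rank ∂_2 = (12 − 8) − 0 = 4, and there is no ∂_2, so H_1 = Z^4.

Hence the Betti numbers are b_0 = 1, b_1 = 4.

b_0 = 1, b_1 = 4.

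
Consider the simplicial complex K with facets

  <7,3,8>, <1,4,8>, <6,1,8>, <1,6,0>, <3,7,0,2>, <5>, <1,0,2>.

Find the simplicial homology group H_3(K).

H_3 ≅ 0.

K has 9 vertices, 16 edges, 9 triangles, 1 3-simplex.
rank ∂_3 = 1, rank ∂_4 = 0 ⇒ b_3 = 1 − 1 − 0 = 0. So H_3 ≅ 0.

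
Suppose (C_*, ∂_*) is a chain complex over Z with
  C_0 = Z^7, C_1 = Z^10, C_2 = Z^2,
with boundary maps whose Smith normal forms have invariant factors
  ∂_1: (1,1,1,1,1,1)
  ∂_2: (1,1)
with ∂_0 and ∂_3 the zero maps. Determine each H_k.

H_0: b_0 = 7 − 0 − 6 = 1; torsion from ∂_1 factors > 1: none. So H_0 = Z.
H_1: b_1 = 10 − 6 − 2 = 2; torsion from ∂_2 factors > 1: none. So H_1 = Z^2.
H_2: b_2 = 2 − 2 − 0 = 0; torsion from ∂_3 factors > 1: none. So H_2 = 0.

H_0 = Z,  H_1 = Z^2,  H_2 = 0.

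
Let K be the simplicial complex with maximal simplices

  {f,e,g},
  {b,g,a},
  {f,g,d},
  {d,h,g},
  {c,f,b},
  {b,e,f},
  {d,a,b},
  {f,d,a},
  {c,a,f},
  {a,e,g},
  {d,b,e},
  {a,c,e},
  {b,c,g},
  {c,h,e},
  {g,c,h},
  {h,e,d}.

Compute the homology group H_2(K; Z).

H_2 = Z.

Order the vertices as a < b < c < d < e < f < g < h. Listing each simplex with vertices in this order, K has dimension 2 with simplices:

  0-simplices (8): a, b, c, d, e, f, g, h
  1-simplices (24): ab, ac, ad, ae, af, ag, bc, bd, be, bf, bg, ce, cf, cg, ch, de, df, dg, dh, ef, eg, eh, fg, gh
  2-simplices (16): abd, abg, ace, acf, adf, aeg, bcf, bcg, bde, bef, ceh, cgh, deh, dfg, dgh, efg

Hence C_0 ≅ Z^8, C_1 ≅ Z^24, C_2 ≅ Z^16.

The boundary map ∂_1: C_1 → C_0 is given by ∂[p,q] = [q] − [p].
The resulting 8×24 matrix has rank 7, and its Smith normal form has invariant factors (1,1,1,1,1,1,1).

Boundary ∂_2: C_2 → C_1 acts by ∂[p,q,r] = [q,r] − [p,r] + [p,q]. For instance
  ∂ace = ce − ae + ac,
  ∂acf = cf − af + ac.
This gives a 24×16 integer matrix of rank 15; reducing to Smith normal form yields diagonal entries (1,1,1,1,1,1,1,1,1,1,1,1,1,1,1).

Reading off H_k = ker ∂_k / im ∂_{k+1}:

  H_2: rank ker ∂_2 − rank ∂_3 = (16 − 15) − 0 = 1, and there is no ∂_3, so H_2 = Z.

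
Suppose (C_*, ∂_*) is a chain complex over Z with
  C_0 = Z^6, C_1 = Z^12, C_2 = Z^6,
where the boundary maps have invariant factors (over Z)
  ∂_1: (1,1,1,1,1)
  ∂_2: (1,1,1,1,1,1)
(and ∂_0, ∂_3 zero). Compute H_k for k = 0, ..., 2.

H_0 = Z,  H_1 = Z,  H_2 = 0.

H_0: b_0 = 6 − 0 − 5 = 1; torsion from ∂_1 factors > 1: none. So H_0 = Z.
H_1: b_1 = 12 − 5 − 6 = 1; torsion from ∂_2 factors > 1: none. So H_1 = Z.
H_2: b_2 = 6 − 6 − 0 = 0; torsion from ∂_3 factors > 1: none. So H_2 = 0.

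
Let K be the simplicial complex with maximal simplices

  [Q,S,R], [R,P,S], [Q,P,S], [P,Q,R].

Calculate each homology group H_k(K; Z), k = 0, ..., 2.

Fix the vertex order P < Q < R < S and write every simplex with vertices in increasing order. Then dim K = 2 and the simplices of K are:

  0-simplices (4): P, Q, R, S
  1-simplices (6): PQ, PR, PS, QR, QS, RS
  2-simplices (4): PQR, PQS, PRS, QRS

Hence C_0 ≅ Z^4, C_1 ≅ Z^6, C_2 ≅ Z^4.

∂_1: C_1 → C_0 maps an edge to its endpoints' difference, ∂[p,q] = q − p.
The resulting 4×6 matrix has rank 3, and its Smith normal form has invariant factors (1,1,1).

The boundary map ∂_2: C_2 → C_1 acts by ∂[p,q,r] = [q,r] − [p,r] + [p,q]. For instance
  ∂PQS = QS − PS + PQ,
  ∂PQR = QR − PR + PQ.
This gives a 6×4 integer matrix of rank 3; reducing to Smith normal form yields diagonal entries (1,1,1).

From H_k ≅ ker(∂_k) / im(∂_{k+1}) we obtain:

  H_0: rank C_0 − rank ∂_1 = 4 − 3 = 1, and the invariant factors of ∂_1 are all 1, so H_0 = Z.
  H_1: rank ker ∂_1 − rank ∂_2 = (6 − 3) − 3 = 0, and the invariant factors of ∂_2 are all 1, so H_1 = 0.
  H_2: rank ker ∂_2 − rank ∂_3 = (4 − 3) − 0 = 1, and there is no ∂_3, so H_2 = Z.

H_0 = Z,  H_1 = 0,  H_2 = Z.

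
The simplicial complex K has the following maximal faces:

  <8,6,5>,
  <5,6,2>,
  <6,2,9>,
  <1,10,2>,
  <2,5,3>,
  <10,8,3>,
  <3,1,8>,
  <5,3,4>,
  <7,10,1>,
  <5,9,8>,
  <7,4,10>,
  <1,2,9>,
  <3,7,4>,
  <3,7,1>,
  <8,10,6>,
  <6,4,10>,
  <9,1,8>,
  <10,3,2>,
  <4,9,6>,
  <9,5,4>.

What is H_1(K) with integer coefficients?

K has 10 vertices, 30 edges, 20 triangles.
rank ∂_1 = 9, rank ∂_2 = 20 ⇒ b_1 = 30 − 9 − 20 = 1; ∂_2 has invariant factor(s) [2] giving torsion. So H_1 ≅ Z ⊕ Z/2.

H_1 = Z ⊕ Z/2.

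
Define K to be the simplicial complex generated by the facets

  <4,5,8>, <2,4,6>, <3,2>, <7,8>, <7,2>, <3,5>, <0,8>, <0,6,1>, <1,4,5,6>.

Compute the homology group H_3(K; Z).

H_3 ≅ 0.

We work with the vertex ordering 0 < 1 < 2 < 3 < 4 < 5 < 6 < 7 < 8. The simplices of K, each written with vertices in increasing order, are:

  0-simplices (9): [0], [1], [2], [3], [4], [5], [6], [7], [8]
  1-simplices (17): [0,1], [0,6], [0,8], [1,4], [1,5], [1,6], [2,3], [2,4], [2,6], [2,7], [3,5], [4,5], [4,6], [4,8], [5,6], [5,8], [7,8]
  2-simplices (7): [0,1,6], [1,4,5], [1,4,6], [1,5,6], [2,4,6], [4,5,6], [4,5,8]
  3-simplices (1): [1,4,5,6]

giving chain groups C_0 ≅ Z^9, C_1 ≅ Z^17, C_2 ≅ Z^7, C_3 ≅ Z^1.

∂_1: C_1 → C_0 maps an edge to its endpoints' difference, ∂[p,q] = q − p. For instance
  ∂[4,5] = [5] − [4].
The 9×17 boundary matrix has rank 8 and Smith normal form diag(1,1,1,1,1,1,1,1).

Boundary ∂_2: C_2 → C_1 acts by ∂[p,q,r] = [q,r] − [p,r] + [p,q]. For instance
  ∂[4,5,6] = [5,6] − [4,6] + [4,5],
  ∂[1,4,5] = [4,5] − [1,5] + [1,4].
The 17×7 boundary matrix has rank 6 and Smith normal form diag(1,1,1,1,1,1).

The boundary map ∂_3: C_3 → C_2 sends each 3-simplex σ to the alternating sum Σ_i (−1)^i (σ with its i-th vertex removed). For instance
  ∂[1,4,5,6] = [4,5,6] − [1,5,6] + [1,4,6] − [1,4,5].
This gives a 7×1 integer matrix of rank 1; reducing to Smith normal form yields diagonal entries (1).

Computing H_k = (kernel of ∂_k) / (image of ∂_{k+1}):

  H_3: rank ker ∂_3 − rank ∂_4 = (1 − 1) − 0 = 0, and there is no ∂_4, so H_3 = 0.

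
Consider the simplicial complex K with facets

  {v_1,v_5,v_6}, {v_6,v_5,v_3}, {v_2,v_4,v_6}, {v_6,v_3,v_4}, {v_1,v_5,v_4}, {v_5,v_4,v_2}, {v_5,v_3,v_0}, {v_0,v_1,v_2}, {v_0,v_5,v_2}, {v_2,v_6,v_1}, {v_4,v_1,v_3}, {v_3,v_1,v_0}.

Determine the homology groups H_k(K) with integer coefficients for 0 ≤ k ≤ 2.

Order the vertices as v_0 < v_1 < v_2 < v_3 < v_4 < v_5 < v_6. Listing each simplex with vertices in this order, K has dimension 2 with simplices:

  0-simplices (7): [v_0], [v_1], [v_2], [v_3], [v_4], [v_5], [v_6]
  1-simplices (18): (18 of them)
  2-simplices (12): (12 of them)

Hence C_0 ≅ Z^7, C_1 ≅ Z^18, C_2 ≅ Z^12.

∂_1: C_1 → C_0 is given by ∂[p,q] = [q] − [p]. For instance
  ∂[v_5,v_6] = [v_6] − [v_5].
The resulting 7×18 matrix has rank 6, and its Smith normal form has invariant factors (1,1,1,1,1,1).

The boundary map ∂_2: C_2 → C_1 maps a triangle to the signed sum of its edges. For instance
  ∂[v_2,v_4,v_5] = [v_4,v_5] − [v_2,v_5] + [v_2,v_4],
  ∂[v_1,v_2,v_6] = [v_2,v_6] − [v_1,v_6] + [v_1,v_2].
As a 18×12 matrix over Z this has rank 12, with invariant factors (1,1,1,1,1,1,1,1,1,1,1,2).

Now H_k = ker ∂_k / im ∂_{k+1}, so:

  H_0: rank C_0 − rank ∂_1 = 7 − 6 = 1, and the invariant factors of ∂_1 are all 1, so H_0 ≅ Z.
  H_1: rank ker ∂_1 − rank ∂_2 = (18 − 6) − 12 = 0, and ∂_2 has invariant factor 2 > 1, so H_1 ≅ Z/2.
  H_2: rank ker ∂_2 − rank ∂_3 = (12 − 12) − 0 = 0, and there is no ∂_3, so H_2 ≅ 0.

H_0 = Z,  H_1 = Z/2,  H_2 = 0.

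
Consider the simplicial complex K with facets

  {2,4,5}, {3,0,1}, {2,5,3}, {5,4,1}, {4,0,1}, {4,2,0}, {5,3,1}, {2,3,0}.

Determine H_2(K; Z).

H_2 = Z.

Order the vertices as 0 < 1 < 2 < 3 < 4 < 5. Listing each simplex with vertices in this order, K has dimension 2 with simplices:

  0-simplices (6): [0], [1], [2], [3], [4], [5]
  1-simplices (12): [0,1], [0,2], [0,3], [0,4], [1,3], [1,4], [1,5], [2,3], [2,4], [2,5], [3,5], [4,5]
  2-simplices (8): [0,1,3], [0,1,4], [0,2,3], [0,2,4], [1,3,5], [1,4,5], [2,3,5], [2,4,5]

giving chain groups C_0 ≅ Z^6, C_1 ≅ Z^12, C_2 ≅ Z^8.

Boundary ∂_1: C_1 → C_0 is given by ∂[p,q] = [q] − [p]. For instance
  ∂[0,1] = [1] − [0].
As a 6×12 matrix over Z this has rank 5, with invariant factors (1,1,1,1,1).

The boundary map ∂_2: C_2 → C_1 maps a triangle to the signed sum of its edges. For instance
  ∂[0,2,3] = [2,3] − [0,3] + [0,2],
  ∂[1,4,5] = [4,5] − [1,5] + [1,4].
The 12×8 boundary matrix has rank 7 and Smith normal form diag(1,1,1,1,1,1,1).

Reading off H_k = ker ∂_k / im ∂_{k+1}:

  H_2: rank ker ∂_2 − rank ∂_3 = (8 − 7) − 0 = 1, and there is no ∂_3, so H_2 ≅ Z.

(K is a triangulation of the 2-sphere S^2.)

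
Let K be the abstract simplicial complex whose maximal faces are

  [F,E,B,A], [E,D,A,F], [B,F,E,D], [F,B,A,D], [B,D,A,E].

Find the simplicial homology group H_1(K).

H_1 = 0.

Take the total order A < B < D < E < F on the vertex set. Then K (dimension 3) consists of the simplices:

  0-simplices (5): A, B, D, E, F
  1-simplices (10): AB, AD, AE, AF, BD, BE, BF, DE, DF, EF
  2-simplices (10): ABD, ABE, ABF, ADE, ADF, AEF, BDE, BDF, BEF, DEF
  3-simplices (5): ABDE, ABDF, ABEF, ADEF, BDEF

Hence C_0 ≅ Z^5, C_1 ≅ Z^10, C_2 ≅ Z^10, C_3 ≅ Z^5.

The boundary map ∂_1: C_1 → C_0 maps an edge to its endpoints' difference, ∂[p,q] = q − p.
The 5×10 boundary matrix has rank 4 and Smith normal form diag(1,1,1,1).

∂_2: C_2 → C_1 maps a triangle to the signed sum of its edges. For instance
  ∂BEF = EF − BF + BE,
  ∂AEF = EF − AF + AE.
The resulting 10×10 matrix has rank 6, and its Smith normal form has invariant factors (1,1,1,1,1,1).

Boundary ∂_3: C_3 → C_2 sends each 3-simplex σ to the alternating sum Σ_i (−1)^i (σ with its i-th vertex removed). For instance
  ∂BDEF = DEF − BEF + BDF − BDE,
  ∂ADEF = DEF − AEF + ADF − ADE.
The resulting 10×5 matrix has rank 4, and its Smith normal form has invariant factors (1,1,1,1).

Computing H_k = (kernel of ∂_k) / (image of ∂_{k+1}):

  H_1: rank ker ∂_1 − rank ∂_2 = (10 − 4) − 6 = 0, and the invariant factors of ∂_2 are all 1, so H_1 = 0.

(K is a triangulation of the 3-sphere S^3.)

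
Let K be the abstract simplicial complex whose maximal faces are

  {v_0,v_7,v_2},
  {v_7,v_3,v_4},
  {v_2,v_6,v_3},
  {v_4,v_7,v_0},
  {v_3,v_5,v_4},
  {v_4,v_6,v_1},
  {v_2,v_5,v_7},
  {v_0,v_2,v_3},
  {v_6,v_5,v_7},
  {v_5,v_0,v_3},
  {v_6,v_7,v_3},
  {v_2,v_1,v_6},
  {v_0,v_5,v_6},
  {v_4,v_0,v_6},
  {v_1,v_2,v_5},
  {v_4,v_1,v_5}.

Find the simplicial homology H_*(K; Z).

H_0 ≅ Z,  H_1 ≅ Z^2,  H_2 ≅ Z.

We work with the vertex ordering v_0 < v_1 < v_2 < v_3 < v_4 < v_5 < v_6 < v_7. The simplices of K, each written with vertices in increasing order, are:

  0-simplices (8): [v_0], [v_1], [v_2], [v_3], [v_4], [v_5], [v_6], [v_7]
  1-simplices (24): (24 of them)
  2-simplices (16): (16 of them)

so the chain groups are C_0 ≅ Z^8, C_1 ≅ Z^24, C_2 ≅ Z^16.

∂_1: C_1 → C_0 sends each edge [p,q] (with p < q) to q − p. For instance
  ∂[v_2,v_5] = [v_5] − [v_2].
This gives a 8×24 integer matrix of rank 7; reducing to Smith normal form yields diagonal entries (1,1,1,1,1,1,1).

The boundary map ∂_2: C_2 → C_1 maps a triangle to the signed sum of its edges. For instance
  ∂[v_1,v_2,v_6] = [v_2,v_6] − [v_1,v_6] + [v_1,v_2],
  ∂[v_2,v_3,v_6] = [v_3,v_6] − [v_2,v_6] + [v_2,v_3].
The resulting 24×16 matrix has rank 15, and its Smith normal form has invariant factors (1,1,1,1,1,1,1,1,1,1,1,1,1,1,1).

Computing H_k = (kernel of ∂_k) / (image of ∂_{k+1}):

  H_0: rank C_0 − rank ∂_1 = 8 − 7 = 1, and the invariant factors of ∂_1 are all 1, so H_0 ≅ Z.
  H_1: rank ker ∂_1 − rank ∂_2 = (24 − 7) − 15 = 2, and the invariant factors of ∂_2 are all 1, so H_1 ≅ Z^2.
  H_2: rank ker ∂_2 − rank ∂_3 = (16 − 15) − 0 = 1, and there is no ∂_3, so H_2 ≅ Z.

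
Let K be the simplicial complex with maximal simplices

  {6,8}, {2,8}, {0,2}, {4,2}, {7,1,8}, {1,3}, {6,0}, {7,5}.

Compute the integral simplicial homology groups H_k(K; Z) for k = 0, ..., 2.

We work with the vertex ordering 0 < 1 < 2 < 3 < 4 < 5 < 6 < 7 < 8. The simplices of K, each written with vertices in increasing order, are:

  0-simplices (9): [0], [1], [2], [3], [4], [5], [6], [7], [8]
  1-simplices (10): [0,2], [0,6], [1,3], [1,7], [1,8], [2,4], [2,8], [5,7], [6,8], [7,8]
  2-simplices (1): [1,7,8]

giving chain groups C_0 ≅ Z^9, C_1 ≅ Z^10, C_2 ≅ Z^1.

Boundary ∂_1: C_1 → C_0 sends each edge [p,q] (with p < q) to q − p.
As a 9×10 matrix over Z this has rank 8, with invariant factors (1,1,1,1,1,1,1,1).

The boundary map ∂_2: C_2 → C_1 sends each 2-simplex [p,q,r] to [q,r] − [p,r] + [p,q]. For instance
  ∂[1,7,8] = [7,8] − [1,8] + [1,7].
As a 10×1 matrix over Z this has rank 1, with invariant factors (1).

Computing H_k = (kernel of ∂_k) / (image of ∂_{k+1}):

  H_0: rank C_0 − rank ∂_1 = 9 − 8 = 1, and the invariant factors of ∂_1 are all 1, so H_0 ≅ Z.
  H_1: rank ker ∂_1 − rank ∂_2 = (10 − 8) − 1 = 1, and the invariant factors of ∂_2 are all 1, so H_1 ≅ Z.
  H_2: rank ker ∂_2 − rank ∂_3 = (1 − 1) − 0 = 0, and there is no ∂_3, so H_2 ≅ 0.

As a check, the Euler characteristic is 9 − 10 + 1 = 0, which agrees with 1 − 1 + 0 = 0.

H_0 ≅ Z,  H_1 ≅ Z,  H_2 = 0.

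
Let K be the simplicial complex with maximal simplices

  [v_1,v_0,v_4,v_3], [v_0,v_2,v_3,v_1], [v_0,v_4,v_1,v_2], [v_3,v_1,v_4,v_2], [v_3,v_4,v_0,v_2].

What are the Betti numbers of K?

b_0 = 1, b_1 = 0, b_2 = 0, b_3 = 1.

Take the total order v_0 < v_1 < v_2 < v_3 < v_4 on the vertex set. Then K (dimension 3) consists of the simplices:

  0-simplices (5): [v_0], [v_1], [v_2], [v_3], [v_4]
  1-simplices (10): [v_0,v_1], [v_0,v_2], [v_0,v_3], [v_0,v_4], [v_1,v_2], [v_1,v_3], [v_1,v_4], [v_2,v_3], [v_2,v_4], [v_3,v_4]
  2-simplices (10): [v_0,v_1,v_2], [v_0,v_1,v_3], [v_0,v_1,v_4], [v_0,v_2,v_3], [v_0,v_2,v_4], [v_0,v_3,v_4], [v_1,v_2,v_3], [v_1,v_2,v_4], [v_1,v_3,v_4], [v_2,v_3,v_4]
  3-simplices (5): [v_0,v_1,v_2,v_3], [v_0,v_1,v_2,v_4], [v_0,v_1,v_3,v_4], [v_0,v_2,v_3,v_4], [v_1,v_2,v_3,v_4]

Hence C_0 ≅ Z^5, C_1 ≅ Z^10, C_2 ≅ Z^10, C_3 ≅ Z^5.

The boundary map ∂_1: C_1 → C_0 sends each edge [p,q] (with p < q) to q − p.
As a 5×10 matrix over Z this has rank 4, with invariant factors (1,1,1,1).

∂_2: C_2 → C_1 sends each 2-simplex [p,q,r] to [q,r] − [p,r] + [p,q]. For instance
  ∂[v_0,v_3,v_4] = [v_3,v_4] − [v_0,v_4] + [v_0,v_3],
  ∂[v_1,v_2,v_3] = [v_2,v_3] − [v_1,v_3] + [v_1,v_2].
As a 10×10 matrix over Z this has rank 6, with invariant factors (1,1,1,1,1,1).

The boundary map ∂_3: C_3 → C_2 sends each 3-simplex σ to the alternating sum Σ_i (−1)^i (σ with its i-th vertex removed). For instance
  ∂[v_0,v_2,v_3,v_4] = [v_2,v_3,v_4] − [v_0,v_3,v_4] + [v_0,v_2,v_4] − [v_0,v_2,v_3],
  ∂[v_0,v_1,v_2,v_3] = [v_1,v_2,v_3] − [v_0,v_2,v_3] + [v_0,v_1,v_3] − [v_0,v_1,v_2].
As a 10×5 matrix over Z this has rank 4, with invariant factors (1,1,1,1).

Computing H_k = (kernel of ∂_k) / (image of ∂_{k+1}):

  H_0: rank C_0 − rank ∂_1 = 5 − 4 = 1, and the invariant factors of ∂_1 are all 1, so H_0 ≅ Z.
  H_1: rank ker ∂_1 − rank ∂_2 = (10 − 4) − 6 = 0, and the invariant factors of ∂_2 are all 1, so H_1 ≅ 0.
  H_2: rank ker ∂_2 − rank ∂_3 = (10 − 6) − 4 = 0, and the invariant factors of ∂_3 are all 1, so H_2 ≅ 0.
  H_3: rank ker ∂_3 − rank ∂_4 = (5 − 4) − 0 = 1, and there is no ∂_4, so H_3 ≅ Z.

Hence the Betti numbers are b_0 = 1, b_1 = 0, b_2 = 0, b_3 = 1.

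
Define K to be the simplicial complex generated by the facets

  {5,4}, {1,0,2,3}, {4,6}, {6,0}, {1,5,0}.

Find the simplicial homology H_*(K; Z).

H_0 ≅ Z,  H_1 ≅ Z,  H_2 = 0,  H_3 = 0.

Take the total order 0 < 1 < 2 < 3 < 4 < 5 < 6 on the vertex set. Then K (dimension 3) consists of the simplices:

  0-simplices (7): [0], [1], [2], [3], [4], [5], [6]
  1-simplices (11): [0,1], [0,2], [0,3], [0,5], [0,6], [1,2], [1,3], [1,5], [2,3], [4,5], [4,6]
  2-simplices (5): [0,1,2], [0,1,3], [0,1,5], [0,2,3], [1,2,3]
  3-simplices (1): [0,1,2,3]

Hence C_0 ≅ Z^7, C_1 ≅ Z^11, C_2 ≅ Z^5, C_3 ≅ Z^1.

Boundary ∂_1: C_1 → C_0 maps an edge to its endpoints' difference, ∂[p,q] = q − p.
The resulting 7×11 matrix has rank 6, and its Smith normal form has invariant factors (1,1,1,1,1,1).

Boundary ∂_2: C_2 → C_1 acts by ∂[p,q,r] = [q,r] − [p,r] + [p,q]. For instance
  ∂[0,1,2] = [1,2] − [0,2] + [0,1],
  ∂[0,1,5] = [1,5] − [0,5] + [0,1].
The 11×5 boundary matrix has rank 4 and Smith normal form diag(1,1,1,1).

Boundary ∂_3: C_3 → C_2 sends each 3-simplex σ to the alternating sum Σ_i (−1)^i (σ with its i-th vertex removed). For instance
  ∂[0,1,2,3] = [1,2,3] − [0,2,3] + [0,1,3] − [0,1,2].
As a 5×1 matrix over Z this has rank 1, with invariant factors (1).

Computing H_k = (kernel of ∂_k) / (image of ∂_{k+1}):

  H_0: rank C_0 − rank ∂_1 = 7 − 6 = 1, and the invariant factors of ∂_1 are all 1, so H_0 ≅ Z.
  H_1: rank ker ∂_1 − rank ∂_2 = (11 − 6) − 4 = 1, and the invariant factors of ∂_2 are all 1, so H_1 ≅ Z.
  H_2: rank ker ∂_2 − rank ∂_3 = (5 − 4) − 1 = 0, and the invariant factors of ∂_3 are all 1, so H_2 ≅ 0.
  H_3: rank ker ∂_3 − rank ∂_4 = (1 − 1) − 0 = 0, and there is no ∂_4, so H_3 ≅ 0.

As a check, the Euler characteristic is 7 − 11 + 5 − 1 = 0, which agrees with 1 − 1 + 0 − 0 = 0.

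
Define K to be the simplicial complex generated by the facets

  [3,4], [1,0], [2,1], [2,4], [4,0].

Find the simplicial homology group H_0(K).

We work with the vertex ordering 0 < 1 < 2 < 3 < 4. The simplices of K, each written with vertices in increasing order, are:

  0-simplices (5): [0], [1], [2], [3], [4]
  1-simplices (5): [0,1], [0,4], [1,2], [2,4], [3,4]

Hence C_0 ≅ Z^5, C_1 ≅ Z^5.

The boundary map ∂_1: C_1 → C_0 maps an edge to its endpoints' difference, ∂[p,q] = q − p. For instance
  ∂[2,4] = [4] − [2].
This gives a 5×5 integer matrix of rank 4; reducing to Smith normal form yields diagonal entries (1,1,1,1).

Reading off H_k = ker ∂_k / im ∂_{k+1}:

  H_0: rank C_0 − rank ∂_1 = 5 − 4 = 1, and the invariant factors of ∂_1 are all 1, so H_0 = Z.

H_0 ≅ Z.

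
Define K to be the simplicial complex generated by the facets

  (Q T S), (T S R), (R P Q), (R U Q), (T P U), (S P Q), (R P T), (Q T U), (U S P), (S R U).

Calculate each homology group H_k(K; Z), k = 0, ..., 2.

We work with the vertex ordering P < Q < R < S < T < U. The simplices of K, each written with vertices in increasing order, are:

  0-simplices (6): P, Q, R, S, T, U
  1-simplices (15): PQ, PR, PS, PT, PU, QR, QS, QT, QU, RS, RT, RU, ST, SU, TU
  2-simplices (10): PQR, PQS, PRT, PSU, PTU, QRU, QST, QTU, RST, RSU

so the chain groups are C_0 ≅ Z^6, C_1 ≅ Z^15, C_2 ≅ Z^10.

Boundary ∂_1: C_1 → C_0 sends each edge [p,q] (with p < q) to q − p.
As a 6×15 matrix over Z this has rank 5, with invariant factors (1,1,1,1,1).

Boundary ∂_2: C_2 → C_1 sends each 2-simplex [p,q,r] to [q,r] − [p,r] + [p,q]. For instance
  ∂PQS = QS − PS + PQ,
  ∂QRU = RU − QU + QR.
As a 15×10 matrix over Z this has rank 10, with invariant factors (1,1,1,1,1,1,1,1,1,2).

From H_k ≅ ker(∂_k) / im(∂_{k+1}) we obtain:

  H_0: rank C_0 − rank ∂_1 = 6 − 5 = 1, and the invariant factors of ∂_1 are all 1, so H_0 = Z.
  H_1: rank ker ∂_1 − rank ∂_2 = (15 − 5) − 10 = 0, and ∂_2 has invariant factor 2 > 1, so H_1 = Z/2.
  H_2: rank ker ∂_2 − rank ∂_3 = (10 − 10) − 0 = 0, and there is no ∂_3, so H_2 = 0.

As a check, the Euler characteristic is 6 − 15 + 10 = 1, which agrees with 1 − 0 + 0 = 1.

H_0 ≅ Z,  H_1 ≅ Z/2,  H_2 = 0.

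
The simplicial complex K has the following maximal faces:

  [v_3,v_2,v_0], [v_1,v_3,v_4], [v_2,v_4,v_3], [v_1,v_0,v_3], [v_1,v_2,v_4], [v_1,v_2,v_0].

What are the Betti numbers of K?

b_0 = 1, b_1 = 0, b_2 = 1.

Take the total order v_0 < v_1 < v_2 < v_3 < v_4 on the vertex set. Then K (dimension 2) consists of the simplices:

  0-simplices (5): [v_0], [v_1], [v_2], [v_3], [v_4]
  1-simplices (9): [v_0,v_1], [v_0,v_2], [v_0,v_3], [v_1,v_2], [v_1,v_3], [v_1,v_4], [v_2,v_3], [v_2,v_4], [v_3,v_4]
  2-simplices (6): [v_0,v_1,v_2], [v_0,v_1,v_3], [v_0,v_2,v_3], [v_1,v_2,v_4], [v_1,v_3,v_4], [v_2,v_3,v_4]

so the chain groups are C_0 ≅ Z^5, C_1 ≅ Z^9, C_2 ≅ Z^6.

The boundary map ∂_1: C_1 → C_0 is given by ∂[p,q] = [q] − [p].
As a 5×9 matrix over Z this has rank 4, with invariant factors (1,1,1,1).

Boundary ∂_2: C_2 → C_1 sends each 2-simplex [p,q,r] to [q,r] − [p,r] + [p,q]. For instance
  ∂[v_0,v_1,v_2] = [v_1,v_2] − [v_0,v_2] + [v_0,v_1],
  ∂[v_0,v_2,v_3] = [v_2,v_3] − [v_0,v_3] + [v_0,v_2].
The 9×6 boundary matrix has rank 5 and Smith normal form diag(1,1,1,1,1).

From H_k ≅ ker(∂_k) / im(∂_{k+1}) we obtain:

  H_0: rank C_0 − rank ∂_1 = 5 − 4 = 1, and the invariant factors of ∂_1 are all 1, so H_0 ≅ Z.
  H_1: rank ker ∂_1 − rank ∂_2 = (9 − 4) − 5 = 0, and the invariant factors of ∂_2 are all 1, so H_1 ≅ 0.
  H_2: rank ker ∂_2 − rank ∂_3 = (6 − 5) − 0 = 1, and there is no ∂_3, so H_2 ≅ Z.

As a check, the Euler characteristic is 5 − 9 + 6 = 2, which agrees with 1 − 0 + 1 = 2.
(K is a triangulation of the 2-sphere S^2.)

Hence the Betti numbers are b_0 = 1, b_1 = 0, b_2 = 1.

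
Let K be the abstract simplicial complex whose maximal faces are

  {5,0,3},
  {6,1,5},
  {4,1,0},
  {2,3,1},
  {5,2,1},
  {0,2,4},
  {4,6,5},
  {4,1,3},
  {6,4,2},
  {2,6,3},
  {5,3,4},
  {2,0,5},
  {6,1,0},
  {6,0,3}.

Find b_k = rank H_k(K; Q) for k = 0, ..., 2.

b_0 = 1, b_1 = 2, b_2 = 1.

Take the total order 0 < 1 < 2 < 3 < 4 < 5 < 6 on the vertex set. Then K (dimension 2) consists of the simplices:

  0-simplices (7): [0], [1], [2], [3], [4], [5], [6]
  1-simplices (21): [0,1], [0,2], [0,3], [0,4], [0,5], [0,6], [1,2], [1,3], [1,4], [1,5], [1,6], [2,3], [2,4], [2,5], [2,6], [3,4], [3,5], [3,6], [4,5], [4,6], [5,6]
  2-simplices (14): [0,1,4], [0,1,6], [0,2,4], [0,2,5], [0,3,5], [0,3,6], [1,2,3], [1,2,5], [1,3,4], [1,5,6], [2,3,6], [2,4,6], [3,4,5], [4,5,6]

giving chain groups C_0 ≅ Z^7, C_1 ≅ Z^21, C_2 ≅ Z^14.

The boundary map ∂_1: C_1 → C_0 sends each edge [p,q] (with p < q) to q − p. For instance
  ∂[1,4] = [4] − [1].
As a 7×21 matrix over Z this has rank 6, with invariant factors (1,1,1,1,1,1).

Boundary ∂_2: C_2 → C_1 acts by ∂[p,q,r] = [q,r] − [p,r] + [p,q]. For instance
  ∂[1,5,6] = [5,6] − [1,6] + [1,5],
  ∂[2,3,6] = [3,6] − [2,6] + [2,3].
This gives a 21×14 integer matrix of rank 13; reducing to Smith normal form yields diagonal entries (1,1,1,1,1,1,1,1,1,1,1,1,1).

From H_k ≅ ker(∂_k) / im(∂_{k+1}) we obtain:

  H_0: rank C_0 − rank ∂_1 = 7 − 6 = 1, and the invariant factors of ∂_1 are all 1, so H_0 ≅ Z.
  H_1: rank ker ∂_1 − rank ∂_2 = (21 − 6) − 13 = 2, and the invariant factors of ∂_2 are all 1, so H_1 ≅ Z^2.
  H_2: rank ker ∂_2 − rank ∂_3 = (14 − 13) − 0 = 1, and there is no ∂_3, so H_2 ≅ Z.

Hence the Betti numbers are b_0 = 1, b_1 = 2, b_2 = 1.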